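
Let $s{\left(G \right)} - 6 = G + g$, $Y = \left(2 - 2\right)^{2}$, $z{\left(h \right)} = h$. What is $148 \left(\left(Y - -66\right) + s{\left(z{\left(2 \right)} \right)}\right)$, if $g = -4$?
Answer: $10360$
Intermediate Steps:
$Y = 0$ ($Y = 0^{2} = 0$)
$s{\left(G \right)} = 2 + G$ ($s{\left(G \right)} = 6 + \left(G - 4\right) = 6 + \left(-4 + G\right) = 2 + G$)
$148 \left(\left(Y - -66\right) + s{\left(z{\left(2 \right)} \right)}\right) = 148 \left(\left(0 - -66\right) + \left(2 + 2\right)\right) = 148 \left(\left(0 + 66\right) + 4\right) = 148 \left(66 + 4\right) = 148 \cdot 70 = 10360$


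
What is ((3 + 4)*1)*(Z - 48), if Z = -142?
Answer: -1330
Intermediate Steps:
((3 + 4)*1)*(Z - 48) = ((3 + 4)*1)*(-142 - 48) = (7*1)*(-190) = 7*(-190) = -1330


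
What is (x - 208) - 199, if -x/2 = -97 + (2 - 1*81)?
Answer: -55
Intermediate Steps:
x = 352 (x = -2*(-97 + (2 - 1*81)) = -2*(-97 + (2 - 81)) = -2*(-97 - 79) = -2*(-176) = 352)
(x - 208) - 199 = (352 - 208) - 199 = 144 - 199 = -55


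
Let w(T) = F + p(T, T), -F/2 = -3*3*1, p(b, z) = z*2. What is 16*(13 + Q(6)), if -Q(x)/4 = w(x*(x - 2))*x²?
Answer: -151856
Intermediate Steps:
p(b, z) = 2*z
F = 18 (F = -2*(-3*3) = -(-18) = -2*(-9) = 18)
w(T) = 18 + 2*T
Q(x) = -4*x²*(18 + 2*x*(-2 + x)) (Q(x) = -4*(18 + 2*(x*(x - 2)))*x² = -4*(18 + 2*(x*(-2 + x)))*x² = -4*(18 + 2*x*(-2 + x))*x² = -4*x²*(18 + 2*x*(-2 + x)))
16*(13 + Q(6)) = 16*(13 + 8*6²*(-9 - 1*6*(-2 + 6))) = 16*(13 + 8*36*(-9 - 1*6*4)) = 16*(13 + 8*36*(-9 - 24)) = 16*(13 + 8*36*(-33)) = 16*(13 - 9504) = 16*(-9491) = -151856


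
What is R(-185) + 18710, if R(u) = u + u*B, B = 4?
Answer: 17785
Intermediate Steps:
R(u) = 5*u (R(u) = u + u*4 = u + 4*u = 5*u)
R(-185) + 18710 = 5*(-185) + 18710 = -925 + 18710 = 17785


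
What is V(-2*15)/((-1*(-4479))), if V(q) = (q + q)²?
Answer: 1200/1493 ≈ 0.80375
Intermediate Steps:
V(q) = 4*q² (V(q) = (2*q)² = 4*q²)
V(-2*15)/((-1*(-4479))) = (4*(-2*15)²)/((-1*(-4479))) = (4*(-30)²)/4479 = (4*900)*(1/4479) = 3600*(1/4479) = 1200/1493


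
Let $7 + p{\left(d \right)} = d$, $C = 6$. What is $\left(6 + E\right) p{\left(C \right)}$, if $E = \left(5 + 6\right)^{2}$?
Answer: $-127$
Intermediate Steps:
$p{\left(d \right)} = -7 + d$
$E = 121$ ($E = 11^{2} = 121$)
$\left(6 + E\right) p{\left(C \right)} = \left(6 + 121\right) \left(-7 + 6\right) = 127 \left(-1\right) = -127$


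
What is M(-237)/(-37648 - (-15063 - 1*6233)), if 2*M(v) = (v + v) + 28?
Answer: 223/16352 ≈ 0.013637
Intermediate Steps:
M(v) = 14 + v (M(v) = ((v + v) + 28)/2 = (2*v + 28)/2 = (28 + 2*v)/2 = 14 + v)
M(-237)/(-37648 - (-15063 - 1*6233)) = (14 - 237)/(-37648 - (-15063 - 1*6233)) = -223/(-37648 - (-15063 - 6233)) = -223/(-37648 - 1*(-21296)) = -223/(-37648 + 21296) = -223/(-16352) = -223*(-1/16352) = 223/16352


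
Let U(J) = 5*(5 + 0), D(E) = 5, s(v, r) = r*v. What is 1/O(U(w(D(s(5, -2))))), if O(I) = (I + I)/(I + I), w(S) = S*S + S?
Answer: 1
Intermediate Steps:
w(S) = S + S² (w(S) = S² + S = S + S²)
U(J) = 25 (U(J) = 5*5 = 25)
O(I) = 1 (O(I) = (2*I)/((2*I)) = (2*I)*(1/(2*I)) = 1)
1/O(U(w(D(s(5, -2))))) = 1/1 = 1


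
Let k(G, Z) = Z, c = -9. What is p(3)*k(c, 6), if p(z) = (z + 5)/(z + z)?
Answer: 8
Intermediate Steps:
p(z) = (5 + z)/(2*z) (p(z) = (5 + z)/((2*z)) = (5 + z)*(1/(2*z)) = (5 + z)/(2*z))
p(3)*k(c, 6) = ((½)*(5 + 3)/3)*6 = ((½)*(⅓)*8)*6 = (4/3)*6 = 8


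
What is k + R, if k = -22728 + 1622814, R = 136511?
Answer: 1736597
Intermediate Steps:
k = 1600086
k + R = 1600086 + 136511 = 1736597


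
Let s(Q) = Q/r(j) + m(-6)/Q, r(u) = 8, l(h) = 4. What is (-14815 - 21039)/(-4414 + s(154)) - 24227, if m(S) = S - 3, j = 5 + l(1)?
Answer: -32782648395/1353601 ≈ -24219.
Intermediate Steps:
j = 9 (j = 5 + 4 = 9)
m(S) = -3 + S
s(Q) = -9/Q + Q/8 (s(Q) = Q/8 + (-3 - 6)/Q = Q*(⅛) - 9/Q = Q/8 - 9/Q = -9/Q + Q/8)
(-14815 - 21039)/(-4414 + s(154)) - 24227 = (-14815 - 21039)/(-4414 + (-9/154 + (⅛)*154)) - 24227 = -35854/(-4414 + (-9*1/154 + 77/4)) - 24227 = -35854/(-4414 + (-9/154 + 77/4)) - 24227 = -35854/(-4414 + 5911/308) - 24227 = -35854/(-1353601/308) - 24227 = -35854*(-308/1353601) - 24227 = 11043032/1353601 - 24227 = -32782648395/1353601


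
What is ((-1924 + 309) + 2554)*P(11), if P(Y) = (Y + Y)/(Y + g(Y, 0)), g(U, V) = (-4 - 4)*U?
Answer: -1878/7 ≈ -268.29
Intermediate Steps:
g(U, V) = -8*U
P(Y) = -2/7 (P(Y) = (Y + Y)/(Y - 8*Y) = (2*Y)/((-7*Y)) = (2*Y)*(-1/(7*Y)) = -2/7)
((-1924 + 309) + 2554)*P(11) = ((-1924 + 309) + 2554)*(-2/7) = (-1615 + 2554)*(-2/7) = 939*(-2/7) = -1878/7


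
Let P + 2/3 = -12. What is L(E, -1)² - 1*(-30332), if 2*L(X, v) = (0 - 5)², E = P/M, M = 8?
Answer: 121953/4 ≈ 30488.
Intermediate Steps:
P = -38/3 (P = -⅔ - 12 = -38/3 ≈ -12.667)
E = -19/12 (E = -38/3/8 = -38/3*⅛ = -19/12 ≈ -1.5833)
L(X, v) = 25/2 (L(X, v) = (0 - 5)²/2 = (½)*(-5)² = (½)*25 = 25/2)
L(E, -1)² - 1*(-30332) = (25/2)² - 1*(-30332) = 625/4 + 30332 = 121953/4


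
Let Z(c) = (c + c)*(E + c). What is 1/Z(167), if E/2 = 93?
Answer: 1/117902 ≈ 8.4816e-6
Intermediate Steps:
E = 186 (E = 2*93 = 186)
Z(c) = 2*c*(186 + c) (Z(c) = (c + c)*(186 + c) = (2*c)*(186 + c) = 2*c*(186 + c))
1/Z(167) = 1/(2*167*(186 + 167)) = 1/(2*167*353) = 1/117902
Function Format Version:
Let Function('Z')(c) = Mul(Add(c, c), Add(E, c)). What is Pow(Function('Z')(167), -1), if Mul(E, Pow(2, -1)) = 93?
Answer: Rational(1, 117902) ≈ 8.4816e-6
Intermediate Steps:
E = 186 (E = Mul(2, 93) = 186)
Function('Z')(c) = Mul(2, c, Add(186, c)) (Function('Z')(c) = Mul(Add(c, c), Add(186, c)) = Mul(Mul(2, c), Add(186, c)) = Mul(2, c, Add(186, c)))
Pow(Function('Z')(167), -1) = Pow(Mul(2, 167, Add(186, 167)), -1) = Pow(Mul(2, 167, 353), -1) = Pow(117902, -1) = Rational(1, 117902)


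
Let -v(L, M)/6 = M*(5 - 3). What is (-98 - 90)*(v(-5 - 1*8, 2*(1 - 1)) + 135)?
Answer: -25380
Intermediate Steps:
v(L, M) = -12*M (v(L, M) = -6*M*(5 - 3) = -6*M*2 = -12*M)
(-98 - 90)*(v(-5 - 1*8, 2*(1 - 1)) + 135) = (-98 - 90)*(-24*(1 - 1) + 135) = -188*(-24*0 + 135) = -188*(-12*0 + 135) = -188*(0 + 135) = -188*135 = -25380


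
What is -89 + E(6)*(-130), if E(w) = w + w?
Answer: -1649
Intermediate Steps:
E(w) = 2*w
-89 + E(6)*(-130) = -89 + (2*6)*(-130) = -89 + 12*(-130) = -89 - 1560 = -1649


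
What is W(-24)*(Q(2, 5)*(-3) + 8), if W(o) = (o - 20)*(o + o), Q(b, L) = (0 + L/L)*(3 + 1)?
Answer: -8448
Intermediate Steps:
Q(b, L) = 4 (Q(b, L) = (0 + 1)*4 = 1*4 = 4)
W(o) = 2*o*(-20 + o) (W(o) = (-20 + o)*(2*o) = 2*o*(-20 + o))
W(-24)*(Q(2, 5)*(-3) + 8) = (2*(-24)*(-20 - 24))*(4*(-3) + 8) = (2*(-24)*(-44))*(-12 + 8) = 2112*(-4) = -8448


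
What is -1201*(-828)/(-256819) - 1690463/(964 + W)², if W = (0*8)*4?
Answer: -1358260979885/238660869424 ≈ -5.6912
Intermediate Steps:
W = 0 (W = 0*4 = 0)
-1201*(-828)/(-256819) - 1690463/(964 + W)² = -1201*(-828)/(-256819) - 1690463/(964 + 0)² = 994428*(-1/256819) - 1690463/(964²) = -994428/256819 - 1690463/929296 = -1358260979885/238660869424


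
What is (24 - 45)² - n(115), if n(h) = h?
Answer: 326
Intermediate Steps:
(24 - 45)² - n(115) = (24 - 45)² - 1*115 = (-21)² - 115 = 441 - 115 = 326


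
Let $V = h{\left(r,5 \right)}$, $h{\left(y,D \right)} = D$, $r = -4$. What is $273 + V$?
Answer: $278$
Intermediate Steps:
$V = 5$
$273 + V = 273 + 5 = 278$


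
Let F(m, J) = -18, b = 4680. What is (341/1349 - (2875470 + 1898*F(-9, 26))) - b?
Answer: -3839234773/1349 ≈ -2.8460e+6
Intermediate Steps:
(341/1349 - (2875470 + 1898*F(-9, 26))) - b = (341/1349 - 1898/(1/(-18 + 1515))) - 1*4680 = (341*(1/1349) - 1898/(1/1497)) - 4680 = (341/1349 - 1898/1/1497) - 4680 = (341/1349 - 1898*1497) - 4680 = (341/1349 - 2841306) - 4680 = -3832921453/1349 - 4680 = -3839234773/1349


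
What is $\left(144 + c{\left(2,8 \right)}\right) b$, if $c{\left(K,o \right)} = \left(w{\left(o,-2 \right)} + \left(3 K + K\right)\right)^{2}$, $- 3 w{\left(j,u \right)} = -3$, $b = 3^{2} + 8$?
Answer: $3825$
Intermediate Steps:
$b = 17$ ($b = 9 + 8 = 17$)
$w{\left(j,u \right)} = 1$ ($w{\left(j,u \right)} = \left(- \frac{1}{3}\right) \left(-3\right) = 1$)
$c{\left(K,o \right)} = \left(1 + 4 K\right)^{2}$ ($c{\left(K,o \right)} = \left(1 + \left(3 K + K\right)\right)^{2} = \left(1 + 4 K\right)^{2}$)
$\left(144 + c{\left(2,8 \right)}\right) b = \left(144 + \left(1 + 4 \cdot 2\right)^{2}\right) 17 = \left(144 + \left(1 + 8\right)^{2}\right) 17 = \left(144 + 9^{2}\right) 17 = \left(144 + 81\right) 17 = 225 \cdot 17 = 3825$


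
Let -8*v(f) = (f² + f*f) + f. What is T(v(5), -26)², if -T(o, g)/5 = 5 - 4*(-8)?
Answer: 34225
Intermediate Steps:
v(f) = -f²/4 - f/8 (v(f) = -((f² + f*f) + f)/8 = -((f² + f²) + f)/8 = -(2*f² + f)/8 = -(f + 2*f²)/8 = -f²/4 - f/8)
T(o, g) = -185 (T(o, g) = -5*(5 - 4*(-8)) = -5*(5 + 32) = -5*37 = -185)
T(v(5), -26)² = (-185)² = 34225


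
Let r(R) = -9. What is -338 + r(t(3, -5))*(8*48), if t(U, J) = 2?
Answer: -3794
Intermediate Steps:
-338 + r(t(3, -5))*(8*48) = -338 - 72*48 = -338 - 9*384 = -338 - 3456 = -3794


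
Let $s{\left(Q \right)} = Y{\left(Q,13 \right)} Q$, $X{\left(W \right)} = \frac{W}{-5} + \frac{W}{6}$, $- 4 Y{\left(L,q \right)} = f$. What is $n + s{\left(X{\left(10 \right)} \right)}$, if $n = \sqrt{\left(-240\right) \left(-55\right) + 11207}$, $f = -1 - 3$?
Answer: $- \frac{1}{3} + \sqrt{24407} \approx 155.89$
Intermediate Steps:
$f = -4$ ($f = -1 - 3 = -4$)
$Y{\left(L,q \right)} = 1$ ($Y{\left(L,q \right)} = \left(- \frac{1}{4}\right) \left(-4\right) = 1$)
$X{\left(W \right)} = - \frac{W}{30}$ ($X{\left(W \right)} = W \left(- \frac{1}{5}\right) + W \frac{1}{6} = - \frac{W}{5} + \frac{W}{6} = - \frac{W}{30}$)
$s{\left(Q \right)} = Q$ ($s{\left(Q \right)} = 1 Q = Q$)
$n = \sqrt{24407}$ ($n = \sqrt{13200 + 11207} = \sqrt{24407} \approx 156.23$)
$n + s{\left(X{\left(10 \right)} \right)} = \sqrt{24407} - \frac{1}{3} = - \frac{1}{3} + \sqrt{24407}$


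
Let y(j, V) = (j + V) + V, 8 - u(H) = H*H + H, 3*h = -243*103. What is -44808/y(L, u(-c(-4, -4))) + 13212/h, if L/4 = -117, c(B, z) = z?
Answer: 3401230/38007 ≈ 89.490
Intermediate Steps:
h = -8343 (h = (-243*103)/3 = (⅓)*(-25029) = -8343)
u(H) = 8 - H - H² (u(H) = 8 - (H*H + H) = 8 - (H² + H) = 8 - (H + H²) = 8 + (-H - H²) = 8 - H - H²)
L = -468 (L = 4*(-117) = -468)
y(j, V) = j + 2*V (y(j, V) = (V + j) + V = j + 2*V)
-44808/y(L, u(-c(-4, -4))) + 13212/h = -44808/(-468 + 2*(8 - (-1)*(-4) - (-1*(-4))²)) + 13212/(-8343) = -44808/(-468 + 2*(8 - 1*4 - 1*4²)) + 13212*(-1/8343) = -44808/(-468 + 2*(8 - 4 - 1*16)) - 1468/927 = -44808/(-468 + 2*(8 - 4 - 16)) - 1468/927 = -44808/(-468 + 2*(-12)) - 1468/927 = -44808/(-468 - 24) - 1468/927 = -44808/(-492) - 1468/927 = -44808*(-1/492) - 1468/927 = 3734/41 - 1468/927 = 3401230/38007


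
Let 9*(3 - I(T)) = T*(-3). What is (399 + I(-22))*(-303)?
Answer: -119584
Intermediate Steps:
I(T) = 3 + T/3 (I(T) = 3 - T*(-3)/9 = 3 - (-1)*T/3 = 3 + T/3)
(399 + I(-22))*(-303) = (399 + (3 + (⅓)*(-22)))*(-303) = (399 + (3 - 22/3))*(-303) = (399 - 13/3)*(-303) = (1184/3)*(-303) = -119584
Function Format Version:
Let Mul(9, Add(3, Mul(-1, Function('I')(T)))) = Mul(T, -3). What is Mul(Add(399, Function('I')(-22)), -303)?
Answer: -119584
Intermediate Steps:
Function('I')(T) = Add(3, Mul(Rational(1, 3), T)) (Function('I')(T) = Add(3, Mul(Rational(-1, 9), Mul(T, -3))) = Add(3, Mul(Rational(-1, 9), Mul(-3, T))) = Add(3, Mul(Rational(1, 3), T)))
Mul(Add(399, Function('I')(-22)), -303) = Mul(Add(399, Add(3, Mul(Rational(1, 3), -22))), -303) = Mul(Add(399, Add(3, Rational(-22, 3))), -303) = Mul(Add(399, Rational(-13, 3)), -303) = Mul(Rational(1184, 3), -303) = -119584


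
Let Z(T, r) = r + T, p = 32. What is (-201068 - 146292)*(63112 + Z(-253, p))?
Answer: -21845817760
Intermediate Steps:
Z(T, r) = T + r
(-201068 - 146292)*(63112 + Z(-253, p)) = (-201068 - 146292)*(63112 + (-253 + 32)) = -347360*(63112 - 221) = -347360*62891 = -21845817760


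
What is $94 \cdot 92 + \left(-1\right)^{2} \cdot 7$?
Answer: $8655$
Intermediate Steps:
$94 \cdot 92 + \left(-1\right)^{2} \cdot 7 = 8648 + 1 \cdot 7 = 8648 + 7 = 8655$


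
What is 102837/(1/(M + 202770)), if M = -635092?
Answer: -44458697514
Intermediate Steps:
102837/(1/(M + 202770)) = 102837/(1/(-635092 + 202770)) = 102837/(1/(-432322)) = 102837/(-1/432322) = 102837*(-432322) = -44458697514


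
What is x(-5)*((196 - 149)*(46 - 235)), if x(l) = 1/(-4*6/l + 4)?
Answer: -44415/44 ≈ -1009.4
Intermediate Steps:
x(l) = 1/(4 - 24/l) (x(l) = 1/(-4*6/l + 4) = 1/(-24/l + 4) = 1/(4 - 24/l))
x(-5)*((196 - 149)*(46 - 235)) = ((¼)*(-5)/(-6 - 5))*((196 - 149)*(46 - 235)) = ((¼)*(-5)/(-11))*(47*(-189)) = ((¼)*(-5)*(-1/11))*(-8883) = (5/44)*(-8883) = -44415/44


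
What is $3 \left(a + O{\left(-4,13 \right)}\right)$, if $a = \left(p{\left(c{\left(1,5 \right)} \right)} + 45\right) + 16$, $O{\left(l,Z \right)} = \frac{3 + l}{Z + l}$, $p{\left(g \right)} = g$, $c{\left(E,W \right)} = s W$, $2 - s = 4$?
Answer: $\frac{458}{3} \approx 152.67$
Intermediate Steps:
$s = -2$ ($s = 2 - 4 = -2$)
$c{\left(E,W \right)} = - 2 W$
$O{\left(l,Z \right)} = \frac{3 + l}{Z + l}$
$a = 51$ ($a = \left(\left(-2\right) 5 + 45\right) + 16 = \left(-10 + 45\right) + 16 = 35 + 16 = 51$)
$3 \left(a + O{\left(-4,13 \right)}\right) = 3 \left(51 + \frac{3 - 4}{13 - 4}\right) = 3 \left(51 + \frac{1}{9} \left(-1\right)\right) = 3 \left(51 - \frac{1}{9}\right) = 3 \cdot \frac{458}{9} = \frac{458}{3}$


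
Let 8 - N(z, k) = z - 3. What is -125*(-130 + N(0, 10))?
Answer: 14875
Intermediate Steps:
N(z, k) = 11 - z (N(z, k) = 8 - (z - 3) = 8 - (-3 + z) = 8 + (3 - z) = 11 - z)
-125*(-130 + N(0, 10)) = -125*(-130 + (11 - 1*0)) = -125*(-130 + (11 + 0)) = -125*(-130 + 11) = -125*(-119) = 14875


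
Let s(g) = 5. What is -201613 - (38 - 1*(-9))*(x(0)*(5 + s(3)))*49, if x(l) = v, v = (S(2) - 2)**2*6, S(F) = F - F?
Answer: -754333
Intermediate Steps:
S(F) = 0
v = 24 (v = (0 - 2)**2*6 = (-2)**2*6 = 4*6 = 24)
x(l) = 24
-201613 - (38 - 1*(-9))*(x(0)*(5 + s(3)))*49 = -201613 - (38 - 1*(-9))*(24*(5 + 5))*49 = -201613 - (38 + 9)*(24*10)*49 = -201613 - 47*240*49 = -201613 - 11280*49 = -201613 - 1*552720 = -201613 - 552720 = -754333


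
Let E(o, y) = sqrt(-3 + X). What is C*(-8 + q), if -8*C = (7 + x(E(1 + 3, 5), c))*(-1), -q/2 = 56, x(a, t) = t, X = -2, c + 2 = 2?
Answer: -105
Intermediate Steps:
c = 0 (c = -2 + 2 = 0)
E(o, y) = I*sqrt(5) (E(o, y) = sqrt(-3 - 2) = sqrt(-5) = I*sqrt(5))
q = -112 (q = -2*56 = -112)
C = 7/8 (C = -(7 + 0)*(-1)/8 = -7*(-1)/8 = -1/8*(-7) = 7/8 ≈ 0.87500)
C*(-8 + q) = 7*(-8 - 112)/8 = (7/8)*(-120) = -105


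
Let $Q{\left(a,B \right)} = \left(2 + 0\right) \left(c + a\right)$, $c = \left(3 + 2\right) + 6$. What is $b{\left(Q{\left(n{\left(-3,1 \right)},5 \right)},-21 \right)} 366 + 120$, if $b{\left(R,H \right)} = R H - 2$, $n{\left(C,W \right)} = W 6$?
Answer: $-261936$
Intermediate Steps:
$c = 11$ ($c = 5 + 6 = 11$)
$n{\left(C,W \right)} = 6 W$
$Q{\left(a,B \right)} = 22 + 2 a$ ($Q{\left(a,B \right)} = \left(2 + 0\right) \left(11 + a\right) = 2 \left(11 + a\right) = 22 + 2 a$)
$b{\left(R,H \right)} = -2 + H R$ ($b{\left(R,H \right)} = H R - 2 = -2 + H R$)
$b{\left(Q{\left(n{\left(-3,1 \right)},5 \right)},-21 \right)} 366 + 120 = \left(-2 - 21 \left(22 + 2 \cdot 6 \cdot 1\right)\right) 366 + 120 = \left(-2 - 21 \left(22 + 2 \cdot 6\right)\right) 366 + 120 = \left(-2 - 21 \left(22 + 12\right)\right) 366 + 120 = \left(-2 - 714\right) 366 + 120 = \left(-716\right) 366 + 120 = -262056 + 120 = -261936$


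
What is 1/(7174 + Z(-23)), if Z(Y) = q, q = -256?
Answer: 1/6918 ≈ 0.00014455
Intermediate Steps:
Z(Y) = -256
1/(7174 + Z(-23)) = 1/(7174 - 256) = 1/6918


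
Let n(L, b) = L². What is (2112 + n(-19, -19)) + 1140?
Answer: 3613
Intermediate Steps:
(2112 + n(-19, -19)) + 1140 = (2112 + (-19)²) + 1140 = (2112 + 361) + 1140 = 2473 + 1140 = 3613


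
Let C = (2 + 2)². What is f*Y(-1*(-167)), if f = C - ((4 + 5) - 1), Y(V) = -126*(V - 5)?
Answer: -163296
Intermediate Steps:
C = 16 (C = 4² = 16)
Y(V) = 630 - 126*V (Y(V) = -126*(-5 + V) = 630 - 126*V)
f = 8 (f = 16 - ((4 + 5) - 1) = 16 - (9 - 1) = 16 - 1*8 = 16 - 8 = 8)
f*Y(-1*(-167)) = 8*(630 - (-126)*(-167)) = 8*(630 - 126*167) = 8*(630 - 21042) = 8*(-20412) = -163296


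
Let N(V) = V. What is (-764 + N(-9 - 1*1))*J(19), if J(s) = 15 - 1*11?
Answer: -3096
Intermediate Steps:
J(s) = 4 (J(s) = 15 - 11 = 4)
(-764 + N(-9 - 1*1))*J(19) = (-764 + (-9 - 1*1))*4 = (-764 + (-9 - 1))*4 = (-764 - 10)*4 = -774*4 = -3096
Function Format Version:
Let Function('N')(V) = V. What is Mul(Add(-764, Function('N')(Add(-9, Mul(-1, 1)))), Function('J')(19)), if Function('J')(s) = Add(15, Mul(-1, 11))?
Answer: -3096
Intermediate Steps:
Function('J')(s) = 4 (Function('J')(s) = Add(15, -11) = 4)
Mul(Add(-764, Function('N')(Add(-9, Mul(-1, 1)))), Function('J')(19)) = Mul(Add(-764, Add(-9, Mul(-1, 1))), 4) = Mul(Add(-764, Add(-9, -1)), 4) = Mul(Add(-764, -10), 4) = Mul(-774, 4) = -3096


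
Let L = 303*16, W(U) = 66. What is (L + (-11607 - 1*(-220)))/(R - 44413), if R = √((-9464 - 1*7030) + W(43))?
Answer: 290416607/1972530997 + 483886*I*√3/1972530997 ≈ 0.14723 + 0.00042489*I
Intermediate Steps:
R = 74*I*√3 (R = √((-9464 - 1*7030) + 66) = √((-9464 - 7030) + 66) = √(-16494 + 66) = √(-16428) = 74*I*√3 ≈ 128.17*I)
L = 4848
(L + (-11607 - 1*(-220)))/(R - 44413) = (4848 + (-11607 - 1*(-220)))/(74*I*√3 - 44413) = (4848 + (-11607 + 220))/(-44413 + 74*I*√3) = (4848 - 11387)/(-44413 + 74*I*√3) = -6539/(-44413 + 74*I*√3)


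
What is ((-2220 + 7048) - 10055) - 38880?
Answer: -44107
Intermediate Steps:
((-2220 + 7048) - 10055) - 38880 = (4828 - 10055) - 38880 = -5227 - 38880 = -44107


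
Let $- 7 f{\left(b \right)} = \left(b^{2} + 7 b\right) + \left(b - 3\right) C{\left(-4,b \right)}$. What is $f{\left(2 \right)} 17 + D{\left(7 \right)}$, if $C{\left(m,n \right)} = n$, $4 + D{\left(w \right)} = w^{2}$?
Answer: $\frac{43}{7} \approx 6.1429$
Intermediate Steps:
$D{\left(w \right)} = -4 + w^{2}$
$f{\left(b \right)} = - b - \frac{b^{2}}{7} - \frac{b \left(-3 + b\right)}{7}$ ($f{\left(b \right)} = - \frac{\left(b^{2} + 7 b\right) + \left(b - 3\right) b}{7} = - \frac{\left(b^{2} + 7 b\right) + \left(-3 + b\right) b}{7} = - \frac{\left(b^{2} + 7 b\right) + b \left(-3 + b\right)}{7} = - \frac{b^{2} + 7 b + b \left(-3 + b\right)}{7} = - b - \frac{b^{2}}{7} - \frac{b \left(-3 + b\right)}{7}$)
$f{\left(2 \right)} 17 + D{\left(7 \right)} = \frac{2}{7} \cdot 2 \left(-2 - 2\right) 17 - \left(4 - 7^{2}\right) = \frac{2}{7} \cdot 2 \left(-2 - 2\right) 17 + \left(-4 + 49\right) = \frac{2}{7} \cdot 2 \left(-4\right) 17 + 45 = \left(- \frac{16}{7}\right) 17 + 45 = - \frac{272}{7} + 45 = \frac{43}{7}$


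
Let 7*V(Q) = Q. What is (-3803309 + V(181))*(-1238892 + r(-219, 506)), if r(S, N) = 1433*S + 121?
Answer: 41334788607236/7 ≈ 5.9050e+12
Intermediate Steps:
V(Q) = Q/7
r(S, N) = 121 + 1433*S
(-3803309 + V(181))*(-1238892 + r(-219, 506)) = (-3803309 + (⅐)*181)*(-1238892 + (121 + 1433*(-219))) = (-3803309 + 181/7)*(-1238892 + (121 - 313827)) = -26622982*(-1238892 - 313706)/7 = -26622982/7*(-1552598) = 41334788607236/7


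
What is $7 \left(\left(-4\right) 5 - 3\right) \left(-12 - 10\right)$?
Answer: $3542$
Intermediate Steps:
$7 \left(\left(-4\right) 5 - 3\right) \left(-12 - 10\right) = 7 \left(-20 - 3\right) \left(-22\right) = 7 \left(-23\right) \left(-22\right) = \left(-161\right) \left(-22\right) = 3542$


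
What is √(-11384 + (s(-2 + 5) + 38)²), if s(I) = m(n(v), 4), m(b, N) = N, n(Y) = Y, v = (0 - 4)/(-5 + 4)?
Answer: 2*I*√2405 ≈ 98.082*I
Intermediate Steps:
v = 4 (v = -4/(-1) = -4*(-1) = 4)
s(I) = 4
√(-11384 + (s(-2 + 5) + 38)²) = √(-11384 + (4 + 38)²) = √(-11384 + 42²) = √(-11384 + 1764) = √(-9620) = 2*I*√2405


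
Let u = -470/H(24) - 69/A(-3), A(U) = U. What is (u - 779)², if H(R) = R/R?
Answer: 1503076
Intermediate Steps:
H(R) = 1
u = -447 (u = -470/1 - 69/(-3) = -470*1 - 69*(-⅓) = -470 + 23 = -447)
(u - 779)² = (-447 - 779)² = (-1226)² = 1503076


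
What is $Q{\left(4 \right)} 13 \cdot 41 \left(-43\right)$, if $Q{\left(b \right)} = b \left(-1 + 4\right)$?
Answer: $-275028$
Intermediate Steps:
$Q{\left(b \right)} = 3 b$ ($Q{\left(b \right)} = b 3 = 3 b$)
$Q{\left(4 \right)} 13 \cdot 41 \left(-43\right) = 3 \cdot 4 \cdot 13 \cdot 41 \left(-43\right) = 12 \cdot 13 \cdot 41 \left(-43\right) = 156 \cdot 41 \left(-43\right) = 6396 \left(-43\right) = -275028$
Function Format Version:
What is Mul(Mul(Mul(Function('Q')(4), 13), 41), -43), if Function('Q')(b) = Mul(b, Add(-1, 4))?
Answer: -275028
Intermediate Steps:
Function('Q')(b) = Mul(3, b) (Function('Q')(b) = Mul(b, 3) = Mul(3, b))
Mul(Mul(Mul(Function('Q')(4), 13), 41), -43) = Mul(Mul(Mul(Mul(3, 4), 13), 41), -43) = Mul(Mul(Mul(12, 13), 41), -43) = Mul(Mul(156, 41), -43) = Mul(6396, -43) = -275028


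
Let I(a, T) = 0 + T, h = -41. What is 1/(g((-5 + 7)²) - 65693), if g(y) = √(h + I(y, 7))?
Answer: -65693/4315570283 - I*√34/4315570283 ≈ -1.5222e-5 - 1.3511e-9*I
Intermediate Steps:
I(a, T) = T
g(y) = I*√34 (g(y) = √(-41 + 7) = √(-34) = I*√34)
1/(g((-5 + 7)²) - 65693) = 1/(I*√34 - 65693) = 1/(-65693 + I*√34)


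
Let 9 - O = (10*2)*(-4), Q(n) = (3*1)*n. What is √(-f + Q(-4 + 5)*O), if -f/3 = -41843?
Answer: 3*I*√13918 ≈ 353.92*I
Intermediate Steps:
Q(n) = 3*n
f = 125529 (f = -3*(-41843) = 125529)
O = 89 (O = 9 - 10*2*(-4) = 9 - 20*(-4) = 9 - 1*(-80) = 9 + 80 = 89)
√(-f + Q(-4 + 5)*O) = √(-1*125529 + (3*(-4 + 5))*89) = √(-125529 + (3*1)*89) = √(-125529 + 3*89) = √(-125529 + 267) = √(-125262) = 3*I*√13918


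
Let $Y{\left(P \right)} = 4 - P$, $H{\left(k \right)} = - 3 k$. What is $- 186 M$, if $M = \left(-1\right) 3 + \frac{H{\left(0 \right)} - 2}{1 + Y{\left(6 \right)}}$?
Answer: $186$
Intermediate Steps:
$M = -1$ ($M = \left(-1\right) 3 + \frac{\left(-3\right) 0 - 2}{1 + \left(4 - 6\right)} = -3 + \frac{0 - 2}{1 + \left(4 - 6\right)} = -3 - \frac{2}{1 - 2} = -3 - \frac{2}{-1} = -3 - -2 = -3 + 2 = -1$)
$- 186 M = \left(-186\right) \left(-1\right) = 186$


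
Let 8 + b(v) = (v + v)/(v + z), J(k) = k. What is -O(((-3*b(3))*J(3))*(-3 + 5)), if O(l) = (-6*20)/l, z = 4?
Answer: 14/15 ≈ 0.93333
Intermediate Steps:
b(v) = -8 + 2*v/(4 + v) (b(v) = -8 + (v + v)/(v + 4) = -8 + (2*v)/(4 + v) = -8 + 2*v/(4 + v))
O(l) = -120/l
-O(((-3*b(3))*J(3))*(-3 + 5)) = -(-120)/((-6*(-16 - 3*3)/(4 + 3)*3)*(-3 + 5)) = -(-120)/((-6*(-16 - 9)/7*3)*2) = -(-120)/((-6*(-25)/7*3)*2) = -(-120)/((-3*(-50/7)*3)*2) = -(-120)/(((150/7)*3)*2) = -(-120)/((450/7)*2) = -(-120)/900/7 = -(-120)*7/900 = -1*(-14/15) = 14/15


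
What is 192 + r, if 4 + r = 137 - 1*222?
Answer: 103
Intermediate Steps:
r = -89 (r = -4 + (137 - 1*222) = -4 + (137 - 222) = -4 - 85 = -89)
192 + r = 192 - 89 = 103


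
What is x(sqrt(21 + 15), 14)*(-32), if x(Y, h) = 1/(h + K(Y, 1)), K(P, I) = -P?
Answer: -4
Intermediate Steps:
x(Y, h) = 1/(h - Y)
x(sqrt(21 + 15), 14)*(-32) = -32/(14 - sqrt(21 + 15)) = -32/(14 - sqrt(36)) = -32/(14 - 1*6) = -32/(14 - 6) = -32/8 = (1/8)*(-32) = -4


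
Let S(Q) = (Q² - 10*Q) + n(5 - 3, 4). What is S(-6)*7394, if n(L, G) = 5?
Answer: 746794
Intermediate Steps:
S(Q) = 5 + Q² - 10*Q (S(Q) = (Q² - 10*Q) + 5 = 5 + Q² - 10*Q)
S(-6)*7394 = (5 + (-6)² - 10*(-6))*7394 = (5 + 36 + 60)*7394 = 101*7394 = 746794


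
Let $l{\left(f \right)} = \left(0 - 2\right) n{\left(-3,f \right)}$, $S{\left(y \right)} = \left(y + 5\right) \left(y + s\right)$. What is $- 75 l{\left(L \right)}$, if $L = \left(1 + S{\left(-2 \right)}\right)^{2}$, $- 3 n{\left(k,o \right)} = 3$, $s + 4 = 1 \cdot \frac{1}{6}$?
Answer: $-150$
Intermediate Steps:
$s = - \frac{23}{6}$ ($s = -4 + 1 \cdot \frac{1}{6} = -4 + \frac{1}{6} = - \frac{23}{6} \approx -3.8333$)
$n{\left(k,o \right)} = -1$ ($n{\left(k,o \right)} = \left(- \frac{1}{3}\right) 3 = -1$)
$S{\left(y \right)} = \left(5 + y\right) \left(- \frac{23}{6} + y\right)$ ($S{\left(y \right)} = \left(y + 5\right) \left(y - \frac{23}{6}\right) = \left(5 + y\right) \left(- \frac{23}{6} + y\right)$)
$L = \frac{1089}{4}$ ($L = \left(1 + \left(- \frac{115}{6} + \left(-2\right)^{2} + \frac{7}{6} \left(-2\right)\right)\right)^{2} = \left(1 - \frac{35}{2}\right)^{2} = \left(- \frac{33}{2}\right)^{2} = \frac{1089}{4} \approx 272.25$)
$l{\left(f \right)} = 2$ ($l{\left(f \right)} = \left(0 - 2\right) \left(-1\right) = \left(-2\right) \left(-1\right) = 2$)
$- 75 l{\left(L \right)} = \left(-75\right) 2 = -150$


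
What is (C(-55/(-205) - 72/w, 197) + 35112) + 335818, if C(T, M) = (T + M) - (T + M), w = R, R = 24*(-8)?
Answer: 370930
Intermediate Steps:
R = -192
w = -192
C(T, M) = 0 (C(T, M) = (M + T) - (M + T) = (M + T) + (-M - T) = 0)
(C(-55/(-205) - 72/w, 197) + 35112) + 335818 = (0 + 35112) + 335818 = 35112 + 335818 = 370930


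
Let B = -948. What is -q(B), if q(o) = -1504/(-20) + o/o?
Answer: -381/5 ≈ -76.200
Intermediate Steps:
q(o) = 381/5 (q(o) = -1504*(-1/20) + 1 = 376/5 + 1 = 381/5)
-q(B) = -1*381/5 = -381/5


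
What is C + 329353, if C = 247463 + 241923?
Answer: 818739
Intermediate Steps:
C = 489386
C + 329353 = 489386 + 329353 = 818739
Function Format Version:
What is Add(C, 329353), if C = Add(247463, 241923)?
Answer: 818739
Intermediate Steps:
C = 489386
Add(C, 329353) = Add(489386, 329353) = 818739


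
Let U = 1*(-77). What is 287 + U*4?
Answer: -21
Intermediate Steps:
U = -77
287 + U*4 = 287 - 77*4 = 287 - 308 = -21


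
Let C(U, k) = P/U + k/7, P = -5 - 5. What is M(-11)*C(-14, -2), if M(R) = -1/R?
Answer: 3/77 ≈ 0.038961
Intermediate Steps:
P = -10
C(U, k) = -10/U + k/7
M(-11)*C(-14, -2) = (-1/(-11))*(-10/(-14) + (1/7)*(-2)) = (-1*(-1/11))*(-10*(-1/14) - 2/7) = (5/7 - 2/7)/11 = (1/11)*(3/7) = 3/77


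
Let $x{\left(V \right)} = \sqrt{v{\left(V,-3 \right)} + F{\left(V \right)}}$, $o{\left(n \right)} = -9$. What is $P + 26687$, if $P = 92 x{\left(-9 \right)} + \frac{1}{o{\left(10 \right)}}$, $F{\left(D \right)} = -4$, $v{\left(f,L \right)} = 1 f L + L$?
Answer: $\frac{240182}{9} + 184 \sqrt{5} \approx 27098.0$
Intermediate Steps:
$v{\left(f,L \right)} = L + L f$ ($v{\left(f,L \right)} = f L + L = L f + L = L + L f$)
$x{\left(V \right)} = \sqrt{-7 - 3 V}$ ($x{\left(V \right)} = \sqrt{- 3 \left(1 + V\right) - 4} = \sqrt{\left(-3 - 3 V\right) - 4} = \sqrt{-7 - 3 V}$)
$P = - \frac{1}{9} + 184 \sqrt{5}$ ($P = 92 \sqrt{-7 - -27} + \frac{1}{-9} = 92 \sqrt{-7 + 27} - \frac{1}{9} = 92 \sqrt{20} - \frac{1}{9} = 92 \cdot 2 \sqrt{5} - \frac{1}{9} = 184 \sqrt{5} - \frac{1}{9} = - \frac{1}{9} + 184 \sqrt{5} \approx 411.33$)
$P + 26687 = \left(- \frac{1}{9} + 184 \sqrt{5}\right) + 26687 = \frac{240182}{9} + 184 \sqrt{5}$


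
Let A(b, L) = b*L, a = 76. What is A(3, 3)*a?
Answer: 684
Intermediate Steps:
A(b, L) = L*b
A(3, 3)*a = (3*3)*76 = 9*76 = 684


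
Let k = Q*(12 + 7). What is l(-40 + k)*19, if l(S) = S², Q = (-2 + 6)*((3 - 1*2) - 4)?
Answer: 1364656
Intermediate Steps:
Q = -12 (Q = 4*((3 - 2) - 4) = 4*(1 - 4) = 4*(-3) = -12)
k = -228 (k = -12*(12 + 7) = -12*19 = -228)
l(-40 + k)*19 = (-40 - 228)²*19 = (-268)²*19 = 71824*19 = 1364656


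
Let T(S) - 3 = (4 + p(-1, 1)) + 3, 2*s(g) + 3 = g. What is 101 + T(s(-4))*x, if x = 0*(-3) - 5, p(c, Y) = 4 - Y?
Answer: 36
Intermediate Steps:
s(g) = -3/2 + g/2
x = -5 (x = 0 - 5 = -5)
T(S) = 13 (T(S) = 3 + ((4 + (4 - 1*1)) + 3) = 3 + ((4 + (4 - 1)) + 3) = 3 + ((4 + 3) + 3) = 3 + (7 + 3) = 3 + 10 = 13)
101 + T(s(-4))*x = 101 + 13*(-5) = 101 - 65 = 36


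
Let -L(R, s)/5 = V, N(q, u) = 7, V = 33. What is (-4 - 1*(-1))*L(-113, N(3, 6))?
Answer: 495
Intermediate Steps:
L(R, s) = -165 (L(R, s) = -5*33 = -165)
(-4 - 1*(-1))*L(-113, N(3, 6)) = (-4 - 1*(-1))*(-165) = (-4 + 1)*(-165) = -3*(-165) = 495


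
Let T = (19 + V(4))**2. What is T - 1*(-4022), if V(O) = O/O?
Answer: 4422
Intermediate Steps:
V(O) = 1
T = 400 (T = (19 + 1)**2 = 20**2 = 400)
T - 1*(-4022) = 400 - 1*(-4022) = 400 + 4022 = 4422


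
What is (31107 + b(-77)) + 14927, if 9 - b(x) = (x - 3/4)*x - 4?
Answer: 160241/4 ≈ 40060.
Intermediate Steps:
b(x) = 13 - x*(-3/4 + x) (b(x) = 9 - ((x - 3/4)*x - 4) = 9 - ((-3/4 + x)*x - 4) = 9 - (x*(-3/4 + x) - 4) = 9 - (-4 + x*(-3/4 + x)) = 9 + (4 - x*(-3/4 + x)) = 13 - x*(-3/4 + x))
(31107 + b(-77)) + 14927 = (31107 + (13 - 1*(-77)**2 + (3/4)*(-77))) + 14927 = (31107 + (13 - 1*5929 - 231/4)) + 14927 = (31107 + (13 - 5929 - 231/4)) + 14927 = (31107 - 23895/4) + 14927 = 100533/4 + 14927 = 160241/4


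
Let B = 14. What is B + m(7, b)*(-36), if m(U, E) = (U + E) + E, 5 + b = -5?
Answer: 482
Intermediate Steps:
b = -10 (b = -5 - 5 = -10)
m(U, E) = U + 2*E (m(U, E) = (E + U) + E = U + 2*E)
B + m(7, b)*(-36) = 14 + (7 + 2*(-10))*(-36) = 14 + (7 - 20)*(-36) = 14 - 13*(-36) = 14 + 468 = 482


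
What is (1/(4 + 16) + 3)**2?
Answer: 3721/400 ≈ 9.3025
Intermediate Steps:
(1/(4 + 16) + 3)**2 = (1/20 + 3)**2 = (61/20)**2 = 3721/400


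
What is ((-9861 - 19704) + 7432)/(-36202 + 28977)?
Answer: 22133/7225 ≈ 3.0634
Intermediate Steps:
((-9861 - 19704) + 7432)/(-36202 + 28977) = (-29565 + 7432)/(-7225) = -22133*(-1/7225) = 22133/7225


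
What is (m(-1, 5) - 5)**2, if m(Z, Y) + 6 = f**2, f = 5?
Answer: 196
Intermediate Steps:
m(Z, Y) = 19 (m(Z, Y) = -6 + 5**2 = -6 + 25 = 19)
(m(-1, 5) - 5)**2 = (19 - 5)**2 = 14**2 = 196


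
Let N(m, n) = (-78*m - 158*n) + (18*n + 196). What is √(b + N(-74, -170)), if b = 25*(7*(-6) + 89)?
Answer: √30943 ≈ 175.91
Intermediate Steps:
b = 1175 (b = 25*(-42 + 89) = 25*47 = 1175)
N(m, n) = 196 - 140*n - 78*m (N(m, n) = (-158*n - 78*m) + (196 + 18*n) = 196 - 140*n - 78*m)
√(b + N(-74, -170)) = √(1175 + (196 - 140*(-170) - 78*(-74))) = √(1175 + (196 + 23800 + 5772)) = √(1175 + 29768) = √30943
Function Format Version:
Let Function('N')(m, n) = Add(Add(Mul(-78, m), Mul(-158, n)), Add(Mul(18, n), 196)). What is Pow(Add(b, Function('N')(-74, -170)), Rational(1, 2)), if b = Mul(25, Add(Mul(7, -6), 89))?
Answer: Pow(30943, Rational(1, 2)) ≈ 175.91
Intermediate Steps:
b = 1175 (b = Mul(25, Add(-42, 89)) = Mul(25, 47) = 1175)
Function('N')(m, n) = Add(196, Mul(-140, n), Mul(-78, m)) (Function('N')(m, n) = Add(Add(Mul(-158, n), Mul(-78, m)), Add(196, Mul(18, n))) = Add(196, Mul(-140, n), Mul(-78, m)))
Pow(Add(b, Function('N')(-74, -170)), Rational(1, 2)) = Pow(Add(1175, Add(196, Mul(-140, -170), Mul(-78, -74))), Rational(1, 2)) = Pow(Add(1175, Add(196, 23800, 5772)), Rational(1, 2)) = Pow(Add(1175, 29768), Rational(1, 2)) = Pow(30943, Rational(1, 2))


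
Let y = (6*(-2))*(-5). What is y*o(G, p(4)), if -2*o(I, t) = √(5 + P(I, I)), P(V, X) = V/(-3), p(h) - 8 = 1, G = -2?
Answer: -10*√51 ≈ -71.414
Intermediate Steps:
p(h) = 9 (p(h) = 8 + 1 = 9)
P(V, X) = -V/3 (P(V, X) = V*(-⅓) = -V/3)
y = 60 (y = -12*(-5) = 60)
o(I, t) = -√(5 - I/3)/2
y*o(G, p(4)) = 60*(-√(45 - 3*(-2))/6) = 60*(-√(45 + 6)/6) = 60*(-√51/6) = -10*√51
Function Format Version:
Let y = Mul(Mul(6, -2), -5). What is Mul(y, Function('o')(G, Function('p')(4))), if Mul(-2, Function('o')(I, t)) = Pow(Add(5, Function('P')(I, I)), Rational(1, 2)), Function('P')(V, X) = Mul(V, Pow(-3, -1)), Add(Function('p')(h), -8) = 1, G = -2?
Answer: Mul(-10, Pow(51, Rational(1, 2))) ≈ -71.414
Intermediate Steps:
Function('p')(h) = 9 (Function('p')(h) = Add(8, 1) = 9)
Function('P')(V, X) = Mul(Rational(-1, 3), V) (Function('P')(V, X) = Mul(V, Rational(-1, 3)) = Mul(Rational(-1, 3), V))
y = 60 (y = Mul(-12, -5) = 60)
Function('o')(I, t) = Mul(Rational(-1, 2), Pow(Add(5, Mul(Rational(-1, 3), I)), Rational(1, 2)))
Mul(y, Function('o')(G, Function('p')(4))) = Mul(60, Mul(Rational(-1, 6), Pow(Add(45, Mul(-3, -2)), Rational(1, 2)))) = Mul(60, Mul(Rational(-1, 6), Pow(Add(45, 6), Rational(1, 2)))) = Mul(60, Mul(Rational(-1, 6), Pow(51, Rational(1, 2)))) = Mul(-10, Pow(51, Rational(1, 2)))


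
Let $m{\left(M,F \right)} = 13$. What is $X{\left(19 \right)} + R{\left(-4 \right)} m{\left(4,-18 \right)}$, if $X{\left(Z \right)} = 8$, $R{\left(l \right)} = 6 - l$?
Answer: $138$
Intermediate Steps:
$X{\left(19 \right)} + R{\left(-4 \right)} m{\left(4,-18 \right)} = 8 + \left(6 - -4\right) 13 = 8 + \left(6 + 4\right) 13 = 8 + 10 \cdot 13 = 8 + 130 = 138$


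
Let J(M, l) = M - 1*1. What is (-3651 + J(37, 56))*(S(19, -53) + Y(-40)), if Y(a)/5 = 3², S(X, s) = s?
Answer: 28920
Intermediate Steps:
J(M, l) = -1 + M (J(M, l) = M - 1 = -1 + M)
Y(a) = 45 (Y(a) = 5*3² = 5*9 = 45)
(-3651 + J(37, 56))*(S(19, -53) + Y(-40)) = (-3651 + (-1 + 37))*(-53 + 45) = (-3651 + 36)*(-8) = -3615*(-8) = 28920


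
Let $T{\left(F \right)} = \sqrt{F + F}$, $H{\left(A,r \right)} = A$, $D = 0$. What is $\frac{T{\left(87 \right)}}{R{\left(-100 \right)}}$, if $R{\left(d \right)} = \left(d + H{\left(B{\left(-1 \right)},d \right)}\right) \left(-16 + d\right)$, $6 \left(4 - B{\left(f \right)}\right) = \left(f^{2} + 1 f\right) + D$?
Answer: $\frac{\sqrt{174}}{11136} \approx 0.0011845$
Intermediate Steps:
$B{\left(f \right)} = 4 - \frac{f}{6} - \frac{f^{2}}{6}$ ($B{\left(f \right)} = 4 - \frac{\left(f^{2} + 1 f\right) + 0}{6} = 4 - \frac{\left(f^{2} + f\right) + 0}{6} = 4 - \frac{\left(f + f^{2}\right) + 0}{6} = 4 - \frac{f + f^{2}}{6} = 4 - \left(\frac{f}{6} + \frac{f^{2}}{6}\right) = 4 - \frac{f}{6} - \frac{f^{2}}{6}$)
$R{\left(d \right)} = \left(-16 + d\right) \left(4 + d\right)$ ($R{\left(d \right)} = \left(d - \left(- \frac{25}{6} + \frac{1}{6}\right)\right) \left(-16 + d\right) = \left(d + \left(4 + \frac{1}{6} - \frac{1}{6}\right)\right) \left(-16 + d\right) = \left(d + 4\right) \left(-16 + d\right) = \left(4 + d\right) \left(-16 + d\right) = \left(-16 + d\right) \left(4 + d\right)$)
$T{\left(F \right)} = \sqrt{2} \sqrt{F}$ ($T{\left(F \right)} = \sqrt{2 F} = \sqrt{2} \sqrt{F}$)
$\frac{T{\left(87 \right)}}{R{\left(-100 \right)}} = \frac{\sqrt{2} \sqrt{87}}{-64 + \left(-100\right)^{2} - -1200} = \frac{\sqrt{174}}{-64 + 10000 + 1200} = \frac{\sqrt{174}}{11136}$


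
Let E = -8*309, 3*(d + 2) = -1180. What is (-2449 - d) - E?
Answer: 1255/3 ≈ 418.33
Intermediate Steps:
d = -1186/3 (d = -2 + (1/3)*(-1180) = -2 - 1180/3 = -1186/3 ≈ -395.33)
E = -2472
(-2449 - d) - E = (-2449 - 1*(-1186/3)) - 1*(-2472) = (-2449 + 1186/3) + 2472 = -6161/3 + 2472 = 1255/3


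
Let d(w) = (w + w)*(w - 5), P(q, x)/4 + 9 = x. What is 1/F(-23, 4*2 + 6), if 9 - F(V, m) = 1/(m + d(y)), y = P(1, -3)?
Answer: 5102/45917 ≈ 0.11111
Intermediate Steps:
P(q, x) = -36 + 4*x
y = -48 (y = -36 + 4*(-3) = -36 - 12 = -48)
d(w) = 2*w*(-5 + w) (d(w) = (2*w)*(-5 + w) = 2*w*(-5 + w))
F(V, m) = 9 - 1/(5088 + m) (F(V, m) = 9 - 1/(m + 2*(-48)*(-5 - 48)) = 9 - 1/(m + 2*(-48)*(-53)) = 9 - 1/(m + 5088) = 9 - 1/(5088 + m))
1/F(-23, 4*2 + 6) = 1/((45791 + 9*(4*2 + 6))/(5088 + (4*2 + 6))) = 1/((45791 + 9*(8 + 6))/(5088 + (8 + 6))) = 1/((45791 + 9*14)/(5088 + 14)) = 1/((45791 + 126)/5102) = 1/((1/5102)*45917) = 1/(45917/5102) = 5102/45917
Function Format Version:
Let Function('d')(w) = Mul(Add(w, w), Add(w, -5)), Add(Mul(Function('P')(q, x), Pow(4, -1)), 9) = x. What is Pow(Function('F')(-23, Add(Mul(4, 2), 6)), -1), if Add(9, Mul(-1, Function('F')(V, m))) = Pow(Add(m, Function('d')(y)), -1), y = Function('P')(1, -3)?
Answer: Rational(5102, 45917) ≈ 0.11111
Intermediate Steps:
Function('P')(q, x) = Add(-36, Mul(4, x))
y = -48 (y = Add(-36, Mul(4, -3)) = Add(-36, -12) = -48)
Function('d')(w) = Mul(2, w, Add(-5, w)) (Function('d')(w) = Mul(Mul(2, w), Add(-5, w)) = Mul(2, w, Add(-5, w)))
Function('F')(V, m) = Add(9, Mul(-1, Pow(Add(5088, m), -1))) (Function('F')(V, m) = Add(9, Mul(-1, Pow(Add(m, Mul(2, -48, Add(-5, -48))), -1))) = Add(9, Mul(-1, Pow(Add(m, Mul(2, -48, -53)), -1))) = Add(9, Mul(-1, Pow(Add(m, 5088), -1))) = Add(9, Mul(-1, Pow(Add(5088, m), -1))))
Pow(Function('F')(-23, Add(Mul(4, 2), 6)), -1) = Pow(Mul(Pow(Add(5088, Add(Mul(4, 2), 6)), -1), Add(45791, Mul(9, Add(Mul(4, 2), 6)))), -1) = Pow(Mul(Pow(Add(5088, Add(8, 6)), -1), Add(45791, Mul(9, Add(8, 6)))), -1) = Pow(Mul(Pow(Add(5088, 14), -1), Add(45791, Mul(9, 14))), -1) = Pow(Mul(Pow(5102, -1), Add(45791, 126)), -1) = Pow(Mul(Rational(1, 5102), 45917), -1) = Pow(Rational(45917, 5102), -1) = Rational(5102, 45917)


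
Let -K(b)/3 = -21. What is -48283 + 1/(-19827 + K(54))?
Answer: -954265213/19764 ≈ -48283.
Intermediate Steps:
K(b) = 63 (K(b) = -3*(-21) = 63)
-48283 + 1/(-19827 + K(54)) = -48283 + 1/(-19827 + 63) = -48283 + 1/(-19764) = -48283 - 1/19764 = -954265213/19764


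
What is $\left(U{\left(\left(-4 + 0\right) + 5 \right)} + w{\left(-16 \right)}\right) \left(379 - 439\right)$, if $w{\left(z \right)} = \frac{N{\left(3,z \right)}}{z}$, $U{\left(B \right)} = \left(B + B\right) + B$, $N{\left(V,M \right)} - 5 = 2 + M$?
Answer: $- \frac{855}{4} \approx -213.75$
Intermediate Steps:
$N{\left(V,M \right)} = 7 + M$ ($N{\left(V,M \right)} = 5 + \left(2 + M\right) = 7 + M$)
$U{\left(B \right)} = 3 B$ ($U{\left(B \right)} = 2 B + B = 3 B$)
$w{\left(z \right)} = \frac{7 + z}{z}$
$\left(U{\left(\left(-4 + 0\right) + 5 \right)} + w{\left(-16 \right)}\right) \left(379 - 439\right) = \left(3 \left(\left(-4 + 0\right) + 5\right) + \frac{7 - 16}{-16}\right) \left(379 - 439\right) = \left(3 \left(-4 + 5\right) - - \frac{9}{16}\right) \left(-60\right) = \left(3 \cdot 1 + \frac{9}{16}\right) \left(-60\right) = \left(3 + \frac{9}{16}\right) \left(-60\right) = \frac{57}{16} \left(-60\right) = - \frac{855}{4}$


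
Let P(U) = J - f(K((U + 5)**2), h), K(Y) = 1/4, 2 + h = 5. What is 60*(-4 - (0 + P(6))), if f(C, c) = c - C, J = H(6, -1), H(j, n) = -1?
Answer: -15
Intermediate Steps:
h = 3 (h = -2 + 5 = 3)
J = -1
K(Y) = 1/4
P(U) = -15/4 (P(U) = -1 - (3 - 1*1/4) = -1 - (3 - 1/4) = -1 - 1*11/4 = -1 - 11/4 = -15/4)
60*(-4 - (0 + P(6))) = 60*(-4 - (0 - 15/4)) = 60*(-4 - 1*(-15/4)) = 60*(-4 + 15/4) = 60*(-1/4) = -15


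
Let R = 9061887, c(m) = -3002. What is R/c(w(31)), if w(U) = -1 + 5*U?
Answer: -9061887/3002 ≈ -3018.6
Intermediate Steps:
R/c(w(31)) = 9061887/(-3002) = 9061887*(-1/3002) = -9061887/3002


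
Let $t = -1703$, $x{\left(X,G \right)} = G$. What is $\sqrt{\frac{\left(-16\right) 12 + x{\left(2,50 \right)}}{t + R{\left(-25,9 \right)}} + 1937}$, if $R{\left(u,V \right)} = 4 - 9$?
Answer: $\frac{\sqrt{1412745726}}{854} \approx 44.012$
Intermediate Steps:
$R{\left(u,V \right)} = -5$ ($R{\left(u,V \right)} = 4 - 9 = -5$)
$\sqrt{\frac{\left(-16\right) 12 + x{\left(2,50 \right)}}{t + R{\left(-25,9 \right)}} + 1937} = \sqrt{\frac{\left(-16\right) 12 + 50}{-1703 - 5} + 1937} = \sqrt{\frac{-192 + 50}{-1708} + 1937} = \sqrt{\left(-142\right) \left(- \frac{1}{1708}\right) + 1937} = \sqrt{\frac{71}{854} + 1937} = \sqrt{\frac{1654269}{854}} = \frac{\sqrt{1412745726}}{854}$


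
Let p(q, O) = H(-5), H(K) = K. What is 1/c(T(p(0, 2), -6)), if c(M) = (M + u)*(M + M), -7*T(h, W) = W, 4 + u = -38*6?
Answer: -49/19416 ≈ -0.0025237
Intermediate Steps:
u = -232 (u = -4 - 38*6 = -4 - 228 = -232)
p(q, O) = -5
T(h, W) = -W/7
c(M) = 2*M*(-232 + M) (c(M) = (M - 232)*(M + M) = (-232 + M)*(2*M) = 2*M*(-232 + M))
1/c(T(p(0, 2), -6)) = 1/(2*(-⅐*(-6))*(-232 - ⅐*(-6))) = 1/(2*(6/7)*(-232 + 6/7)) = 1/(2*(6/7)*(-1618/7)) = 1/(-19416/49) = -49/19416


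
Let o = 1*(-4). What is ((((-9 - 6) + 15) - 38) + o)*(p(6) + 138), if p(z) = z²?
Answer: -7308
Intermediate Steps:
o = -4
((((-9 - 6) + 15) - 38) + o)*(p(6) + 138) = ((((-9 - 6) + 15) - 38) - 4)*(6² + 138) = (((-15 + 15) - 38) - 4)*(36 + 138) = ((0 - 38) - 4)*174 = (-38 - 4)*174 = -42*174 = -7308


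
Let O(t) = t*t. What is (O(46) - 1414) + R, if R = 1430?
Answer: 2132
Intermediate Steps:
O(t) = t²
(O(46) - 1414) + R = (46² - 1414) + 1430 = (2116 - 1414) + 1430 = 702 + 1430 = 2132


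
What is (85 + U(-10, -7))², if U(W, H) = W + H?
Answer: 4624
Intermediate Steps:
U(W, H) = H + W
(85 + U(-10, -7))² = (85 + (-7 - 10))² = (85 - 17)² = 68² = 4624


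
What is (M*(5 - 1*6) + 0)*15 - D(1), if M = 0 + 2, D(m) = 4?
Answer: -34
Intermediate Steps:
M = 2
(M*(5 - 1*6) + 0)*15 - D(1) = (2*(5 - 1*6) + 0)*15 - 1*4 = (2*(5 - 6) + 0)*15 - 4 = (2*(-1) + 0)*15 - 4 = (-2 + 0)*15 - 4 = -2*15 - 4 = -30 - 4 = -34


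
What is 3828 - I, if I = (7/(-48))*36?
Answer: 15333/4 ≈ 3833.3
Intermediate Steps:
I = -21/4 (I = (7*(-1/48))*36 = -7/48*36 = -21/4 ≈ -5.2500)
3828 - I = 3828 - 1*(-21/4) = 3828 + 21/4 = 15333/4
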